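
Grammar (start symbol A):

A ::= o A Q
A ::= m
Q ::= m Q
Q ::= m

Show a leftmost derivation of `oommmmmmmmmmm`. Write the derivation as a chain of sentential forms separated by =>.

A=>oAQ=>ooAQQ=>oomQQ=>oommQQ=>oommmQ=>oommmmQ=>oommmmmQ=>oommmmmmQ=>oommmmmmmQ=>oommmmmmmmQ=>oommmmmmmmmQ=>oommmmmmmmmmQ=>oommmmmmmmmmm

A => oAQ   [A ::= o A Q]
oAQ => ooAQQ   [A ::= o A Q]
ooAQQ => oomQQ   [A ::= m]
oomQQ => oommQQ   [Q ::= m Q]
oommQQ => oommmQ   [Q ::= m]
oommmQ => oommmmQ   [Q ::= m Q]
oommmmQ => oommmmmQ   [Q ::= m Q]
oommmmmQ => oommmmmmQ   [Q ::= m Q]
oommmmmmQ => oommmmmmmQ   [Q ::= m Q]
oommmmmmmQ => oommmmmmmmQ   [Q ::= m Q]
oommmmmmmmQ => oommmmmmmmmQ   [Q ::= m Q]
oommmmmmmmmQ => oommmmmmmmmmQ   [Q ::= m Q]
oommmmmmmmmmQ => oommmmmmmmmmm   [Q ::= m]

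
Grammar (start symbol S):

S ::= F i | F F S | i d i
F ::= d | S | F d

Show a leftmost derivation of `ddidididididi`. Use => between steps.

S=>FFS=>SFS=>FFSFS=>SFSFS=>FFSFSFS=>dFSFSFS=>ddSFSFS=>ddidiFSFS=>ddididSFS=>ddidididiFS=>ddididididS=>ddidididididi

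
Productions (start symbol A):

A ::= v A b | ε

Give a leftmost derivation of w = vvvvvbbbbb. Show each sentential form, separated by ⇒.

A ⇒ vAb   [A ::= v A b]
vAb ⇒ vvAbb   [A ::= v A b]
vvAbb ⇒ vvvAbbb   [A ::= v A b]
vvvAbbb ⇒ vvvvAbbbb   [A ::= v A b]
vvvvAbbbb ⇒ vvvvvAbbbbb   [A ::= v A b]
vvvvvAbbbbb ⇒ vvvvvbbbbb   [A ::= ε]

A ⇒ vAb ⇒ vvAbb ⇒ vvvAbbb ⇒ vvvvAbbbb ⇒ vvvvvAbbbbb ⇒ vvvvvbbbbb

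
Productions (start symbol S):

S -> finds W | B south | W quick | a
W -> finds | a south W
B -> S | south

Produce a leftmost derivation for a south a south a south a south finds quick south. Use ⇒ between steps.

S ⇒ B south ⇒ S south ⇒ W quick south ⇒ a south W quick south ⇒ a south a south W quick south ⇒ a south a south a south W quick south ⇒ a south a south a south a south W quick south ⇒ a south a south a south a south finds quick south

S ⇒ B south   [S -> B south]
B south ⇒ S south   [B -> S]
S south ⇒ W quick south   [S -> W quick]
W quick south ⇒ a south W quick south   [W -> a south W]
a south W quick south ⇒ a south a south W quick south   [W -> a south W]
a south a south W quick south ⇒ a south a south a south W quick south   [W -> a south W]
a south a south a south W quick south ⇒ a south a south a south a south W quick south   [W -> a south W]
a south a south a south a south W quick south ⇒ a south a south a south a south finds quick south   [W -> finds]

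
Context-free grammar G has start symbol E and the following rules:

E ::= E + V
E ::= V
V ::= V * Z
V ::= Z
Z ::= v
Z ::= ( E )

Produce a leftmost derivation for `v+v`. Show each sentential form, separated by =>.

E=>E+V=>V+V=>Z+V=>v+V=>v+Z=>v+v

E => E+V   [E ::= E + V]
E+V => V+V   [E ::= V]
V+V => Z+V   [V ::= Z]
Z+V => v+V   [Z ::= v]
v+V => v+Z   [V ::= Z]
v+Z => v+v   [Z ::= v]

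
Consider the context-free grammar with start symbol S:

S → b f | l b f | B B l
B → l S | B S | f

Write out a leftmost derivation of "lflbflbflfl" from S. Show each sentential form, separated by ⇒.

S ⇒ BBl   [S → B B l]
BBl ⇒ lSBl   [B → l S]
lSBl ⇒ lBBlBl   [S → B B l]
lBBlBl ⇒ lfBlBl   [B → f]
lfBlBl ⇒ lfBSlBl   [B → B S]
lfBSlBl ⇒ lflSSlBl   [B → l S]
lflSSlBl ⇒ lflbfSlBl   [S → b f]
lflbfSlBl ⇒ lflbflbflBl   [S → l b f]
lflbflbflBl ⇒ lflbflbflfl   [B → f]

S⇒BBl⇒lSBl⇒lBBlBl⇒lfBlBl⇒lfBSlBl⇒lflSSlBl⇒lflbfSlBl⇒lflbflbflBl⇒lflbflbflfl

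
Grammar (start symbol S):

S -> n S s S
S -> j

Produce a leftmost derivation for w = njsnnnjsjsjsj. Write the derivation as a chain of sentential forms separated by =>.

S=>nSsS=>njsS=>njsnSsS=>njsnnSsSsS=>njsnnnSsSsSsS=>njsnnnjsSsSsS=>njsnnnjsjsSsS=>njsnnnjsjsjsS=>njsnnnjsjsjsj

S => nSsS   [S -> n S s S]
nSsS => njsS   [S -> j]
njsS => njsnSsS   [S -> n S s S]
njsnSsS => njsnnSsSsS   [S -> n S s S]
njsnnSsSsS => njsnnnSsSsSsS   [S -> n S s S]
njsnnnSsSsSsS => njsnnnjsSsSsS   [S -> j]
njsnnnjsSsSsS => njsnnnjsjsSsS   [S -> j]
njsnnnjsjsSsS => njsnnnjsjsjsS   [S -> j]
njsnnnjsjsjsS => njsnnnjsjsjsj   [S -> j]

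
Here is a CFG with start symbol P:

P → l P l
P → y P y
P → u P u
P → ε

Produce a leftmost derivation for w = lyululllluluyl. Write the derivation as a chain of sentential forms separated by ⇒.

P ⇒ lPl   [P → l P l]
lPl ⇒ lyPyl   [P → y P y]
lyPyl ⇒ lyuPuyl   [P → u P u]
lyuPuyl ⇒ lyulPluyl   [P → l P l]
lyulPluyl ⇒ lyuluPuluyl   [P → u P u]
lyuluPuluyl ⇒ lyululPluluyl   [P → l P l]
lyululPluluyl ⇒ lyulullPlluluyl   [P → l P l]
lyulullPlluluyl ⇒ lyululllluluyl   [P → ε]

P⇒lPl⇒lyPyl⇒lyuPuyl⇒lyulPluyl⇒lyuluPuluyl⇒lyululPluluyl⇒lyulullPlluluyl⇒lyululllluluyl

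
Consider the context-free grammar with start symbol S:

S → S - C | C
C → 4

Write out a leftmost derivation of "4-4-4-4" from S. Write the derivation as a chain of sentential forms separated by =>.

S => S-C   [S → S - C]
S-C => S-C-C   [S → S - C]
S-C-C => S-C-C-C   [S → S - C]
S-C-C-C => C-C-C-C   [S → C]
C-C-C-C => 4-C-C-C   [C → 4]
4-C-C-C => 4-4-C-C   [C → 4]
4-4-C-C => 4-4-4-C   [C → 4]
4-4-4-C => 4-4-4-4   [C → 4]

S => S-C => S-C-C => S-C-C-C => C-C-C-C => 4-C-C-C => 4-4-C-C => 4-4-4-C => 4-4-4-4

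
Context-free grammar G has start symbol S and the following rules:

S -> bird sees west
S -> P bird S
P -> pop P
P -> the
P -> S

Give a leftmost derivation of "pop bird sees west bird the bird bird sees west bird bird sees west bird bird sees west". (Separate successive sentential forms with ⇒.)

S ⇒ P bird S ⇒ S bird S ⇒ P bird S bird S ⇒ pop P bird S bird S ⇒ pop S bird S bird S ⇒ pop bird sees west bird S bird S ⇒ pop bird sees west bird P bird S bird S ⇒ pop bird sees west bird the bird S bird S ⇒ pop bird sees west bird the bird P bird S bird S ⇒ pop bird sees west bird the bird S bird S bird S ⇒ pop bird sees west bird the bird bird sees west bird S bird S ⇒ pop bird sees west bird the bird bird sees west bird bird sees west bird S ⇒ pop bird sees west bird the bird bird sees west bird bird sees west bird bird sees west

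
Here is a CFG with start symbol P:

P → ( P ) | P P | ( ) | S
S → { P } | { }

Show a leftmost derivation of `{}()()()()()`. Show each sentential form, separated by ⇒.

P ⇒ PP ⇒ PPP ⇒ SPP ⇒ {}PP ⇒ {}PPP ⇒ {}PPPP ⇒ {}PPPPP ⇒ {}()PPPP ⇒ {}()()PPP ⇒ {}()()()PP ⇒ {}()()()()P ⇒ {}()()()()()

P ⇒ PP   [P → P P]
PP ⇒ PPP   [P → P P]
PPP ⇒ SPP   [P → S]
SPP ⇒ {}PP   [S → { }]
{}PP ⇒ {}PPP   [P → P P]
{}PPP ⇒ {}PPPP   [P → P P]
{}PPPP ⇒ {}PPPPP   [P → P P]
{}PPPPP ⇒ {}()PPPP   [P → ( )]
{}()PPPP ⇒ {}()()PPP   [P → ( )]
{}()()PPP ⇒ {}()()()PP   [P → ( )]
{}()()()PP ⇒ {}()()()()P   [P → ( )]
{}()()()()P ⇒ {}()()()()()   [P → ( )]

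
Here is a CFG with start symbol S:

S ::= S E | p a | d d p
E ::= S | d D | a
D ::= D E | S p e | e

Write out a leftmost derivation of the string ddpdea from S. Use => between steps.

S => SE => SEE => ddpEE => ddpdDE => ddpdeE => ddpdea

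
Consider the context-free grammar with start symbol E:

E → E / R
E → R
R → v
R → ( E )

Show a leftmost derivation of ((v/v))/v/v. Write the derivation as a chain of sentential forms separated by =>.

E => E/R   [E → E / R]
E/R => E/R/R   [E → E / R]
E/R/R => R/R/R   [E → R]
R/R/R => (E)/R/R   [R → ( E )]
(E)/R/R => (R)/R/R   [E → R]
(R)/R/R => ((E))/R/R   [R → ( E )]
((E))/R/R => ((E/R))/R/R   [E → E / R]
((E/R))/R/R => ((R/R))/R/R   [E → R]
((R/R))/R/R => ((v/R))/R/R   [R → v]
((v/R))/R/R => ((v/v))/R/R   [R → v]
((v/v))/R/R => ((v/v))/v/R   [R → v]
((v/v))/v/R => ((v/v))/v/v   [R → v]

E=>E/R=>E/R/R=>R/R/R=>(E)/R/R=>(R)/R/R=>((E))/R/R=>((E/R))/R/R=>((R/R))/R/R=>((v/R))/R/R=>((v/v))/R/R=>((v/v))/v/R=>((v/v))/v/v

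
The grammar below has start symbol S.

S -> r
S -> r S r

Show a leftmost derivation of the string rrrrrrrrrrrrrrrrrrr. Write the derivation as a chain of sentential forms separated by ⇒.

S ⇒ rSr   [S -> r S r]
rSr ⇒ rrSrr   [S -> r S r]
rrSrr ⇒ rrrSrrr   [S -> r S r]
rrrSrrr ⇒ rrrrSrrrr   [S -> r S r]
rrrrSrrrr ⇒ rrrrrSrrrrr   [S -> r S r]
rrrrrSrrrrr ⇒ rrrrrrSrrrrrr   [S -> r S r]
rrrrrrSrrrrrr ⇒ rrrrrrrSrrrrrrr   [S -> r S r]
rrrrrrrSrrrrrrr ⇒ rrrrrrrrSrrrrrrrr   [S -> r S r]
rrrrrrrrSrrrrrrrr ⇒ rrrrrrrrrSrrrrrrrrr   [S -> r S r]
rrrrrrrrrSrrrrrrrrr ⇒ rrrrrrrrrrrrrrrrrrr   [S -> r]

S ⇒ rSr ⇒ rrSrr ⇒ rrrSrrr ⇒ rrrrSrrrr ⇒ rrrrrSrrrrr ⇒ rrrrrrSrrrrrr ⇒ rrrrrrrSrrrrrrr ⇒ rrrrrrrrSrrrrrrrr ⇒ rrrrrrrrrSrrrrrrrrr ⇒ rrrrrrrrrrrrrrrrrrr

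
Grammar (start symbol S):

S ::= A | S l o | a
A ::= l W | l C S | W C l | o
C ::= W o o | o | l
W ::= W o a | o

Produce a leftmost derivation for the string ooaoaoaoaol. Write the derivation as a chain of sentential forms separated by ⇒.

S⇒A⇒WCl⇒WoaCl⇒WoaoaCl⇒WoaoaoaCl⇒WoaoaoaoaCl⇒ooaoaoaoaCl⇒ooaoaoaoaol

S ⇒ A   [S ::= A]
A ⇒ WCl   [A ::= W C l]
WCl ⇒ WoaCl   [W ::= W o a]
WoaCl ⇒ WoaoaCl   [W ::= W o a]
WoaoaCl ⇒ WoaoaoaCl   [W ::= W o a]
WoaoaoaCl ⇒ WoaoaoaoaCl   [W ::= W o a]
WoaoaoaoaCl ⇒ ooaoaoaoaCl   [W ::= o]
ooaoaoaoaCl ⇒ ooaoaoaoaol   [C ::= o]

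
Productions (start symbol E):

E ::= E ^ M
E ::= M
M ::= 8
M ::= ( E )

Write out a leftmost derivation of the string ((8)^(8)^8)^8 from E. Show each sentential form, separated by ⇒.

E ⇒ E^M ⇒ M^M ⇒ (E)^M ⇒ (E^M)^M ⇒ (E^M^M)^M ⇒ (M^M^M)^M ⇒ ((E)^M^M)^M ⇒ ((M)^M^M)^M ⇒ ((8)^M^M)^M ⇒ ((8)^(E)^M)^M ⇒ ((8)^(M)^M)^M ⇒ ((8)^(8)^M)^M ⇒ ((8)^(8)^8)^M ⇒ ((8)^(8)^8)^8

E ⇒ E^M   [E ::= E ^ M]
E^M ⇒ M^M   [E ::= M]
M^M ⇒ (E)^M   [M ::= ( E )]
(E)^M ⇒ (E^M)^M   [E ::= E ^ M]
(E^M)^M ⇒ (E^M^M)^M   [E ::= E ^ M]
(E^M^M)^M ⇒ (M^M^M)^M   [E ::= M]
(M^M^M)^M ⇒ ((E)^M^M)^M   [M ::= ( E )]
((E)^M^M)^M ⇒ ((M)^M^M)^M   [E ::= M]
((M)^M^M)^M ⇒ ((8)^M^M)^M   [M ::= 8]
((8)^M^M)^M ⇒ ((8)^(E)^M)^M   [M ::= ( E )]
((8)^(E)^M)^M ⇒ ((8)^(M)^M)^M   [E ::= M]
((8)^(M)^M)^M ⇒ ((8)^(8)^M)^M   [M ::= 8]
((8)^(8)^M)^M ⇒ ((8)^(8)^8)^M   [M ::= 8]
((8)^(8)^8)^M ⇒ ((8)^(8)^8)^8   [M ::= 8]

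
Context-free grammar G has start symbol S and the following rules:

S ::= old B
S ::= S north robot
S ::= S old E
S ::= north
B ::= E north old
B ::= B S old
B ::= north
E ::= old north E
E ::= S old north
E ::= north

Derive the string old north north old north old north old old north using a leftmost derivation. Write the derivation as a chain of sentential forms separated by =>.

S => S old E => old B old E => old B S old old E => old north S old old E => old north S old E old old E => old north S old E old E old old E => old north north old E old E old old E => old north north old north old E old old E => old north north old north old north old old E => old north north old north old north old old north

S => S old E   [S ::= S old E]
S old E => old B old E   [S ::= old B]
old B old E => old B S old old E   [B ::= B S old]
old B S old old E => old north S old old E   [B ::= north]
old north S old old E => old north S old E old old E   [S ::= S old E]
old north S old E old old E => old north S old E old E old old E   [S ::= S old E]
old north S old E old E old old E => old north north old E old E old old E   [S ::= north]
old north north old E old E old old E => old north north old north old E old old E   [E ::= north]
old north north old north old E old old E => old north north old north old north old old E   [E ::= north]
old north north old north old north old old E => old north north old north old north old old north   [E ::= north]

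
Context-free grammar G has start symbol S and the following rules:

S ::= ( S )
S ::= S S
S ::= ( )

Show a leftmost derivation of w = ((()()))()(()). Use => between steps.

S => SS => (S)S => ((S))S => ((SS))S => ((()S))S => ((()()))S => ((()()))SS => ((()()))()S => ((()()))()(S) => ((()()))()(())

S => SS   [S ::= S S]
SS => (S)S   [S ::= ( S )]
(S)S => ((S))S   [S ::= ( S )]
((S))S => ((SS))S   [S ::= S S]
((SS))S => ((()S))S   [S ::= ( )]
((()S))S => ((()()))S   [S ::= ( )]
((()()))S => ((()()))SS   [S ::= S S]
((()()))SS => ((()()))()S   [S ::= ( )]
((()()))()S => ((()()))()(S)   [S ::= ( S )]
((()()))()(S) => ((()()))()(())   [S ::= ( )]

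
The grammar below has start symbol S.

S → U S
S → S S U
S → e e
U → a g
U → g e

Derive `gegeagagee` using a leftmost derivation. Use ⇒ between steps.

S ⇒ US ⇒ geS ⇒ geUS ⇒ gegeS ⇒ gegeUS ⇒ gegeagS ⇒ gegeagUS ⇒ gegeagagS ⇒ gegeagagee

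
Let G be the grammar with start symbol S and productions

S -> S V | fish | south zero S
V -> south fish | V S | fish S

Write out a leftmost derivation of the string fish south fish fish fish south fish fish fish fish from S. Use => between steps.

S => S V   [S -> S V]
S V => S V V   [S -> S V]
S V V => S V V V   [S -> S V]
S V V V => fish V V V   [S -> fish]
fish V V V => fish south fish V V   [V -> south fish]
fish south fish V V => fish south fish fish S V   [V -> fish S]
fish south fish fish S V => fish south fish fish fish V   [S -> fish]
fish south fish fish fish V => fish south fish fish fish V S   [V -> V S]
fish south fish fish fish V S => fish south fish fish fish V S S   [V -> V S]
fish south fish fish fish V S S => fish south fish fish fish V S S S   [V -> V S]
fish south fish fish fish V S S S => fish south fish fish fish south fish S S S   [V -> south fish]
fish south fish fish fish south fish S S S => fish south fish fish fish south fish fish S S   [S -> fish]
fish south fish fish fish south fish fish S S => fish south fish fish fish south fish fish fish S   [S -> fish]
fish south fish fish fish south fish fish fish S => fish south fish fish fish south fish fish fish fish   [S -> fish]

S => S V => S V V => S V V V => fish V V V => fish south fish V V => fish south fish fish S V => fish south fish fish fish V => fish south fish fish fish V S => fish south fish fish fish V S S => fish south fish fish fish V S S S => fish south fish fish fish south fish S S S => fish south fish fish fish south fish fish S S => fish south fish fish fish south fish fish fish S => fish south fish fish fish south fish fish fish fish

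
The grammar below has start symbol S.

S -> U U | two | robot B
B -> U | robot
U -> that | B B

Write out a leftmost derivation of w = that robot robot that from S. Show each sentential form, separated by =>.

S => U U => B B U => U B U => that B U => that U U => that B B U => that robot B U => that robot robot U => that robot robot that

S => U U   [S -> U U]
U U => B B U   [U -> B B]
B B U => U B U   [B -> U]
U B U => that B U   [U -> that]
that B U => that U U   [B -> U]
that U U => that B B U   [U -> B B]
that B B U => that robot B U   [B -> robot]
that robot B U => that robot robot U   [B -> robot]
that robot robot U => that robot robot that   [U -> that]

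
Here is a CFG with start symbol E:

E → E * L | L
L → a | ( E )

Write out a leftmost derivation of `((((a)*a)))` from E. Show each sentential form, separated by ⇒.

E ⇒ L ⇒ (E) ⇒ (L) ⇒ ((E)) ⇒ ((L)) ⇒ (((E))) ⇒ (((E*L))) ⇒ (((L*L))) ⇒ ((((E)*L))) ⇒ ((((L)*L))) ⇒ ((((a)*L))) ⇒ ((((a)*a)))

E ⇒ L   [E → L]
L ⇒ (E)   [L → ( E )]
(E) ⇒ (L)   [E → L]
(L) ⇒ ((E))   [L → ( E )]
((E)) ⇒ ((L))   [E → L]
((L)) ⇒ (((E)))   [L → ( E )]
(((E))) ⇒ (((E*L)))   [E → E * L]
(((E*L))) ⇒ (((L*L)))   [E → L]
(((L*L))) ⇒ ((((E)*L)))   [L → ( E )]
((((E)*L))) ⇒ ((((L)*L)))   [E → L]
((((L)*L))) ⇒ ((((a)*L)))   [L → a]
((((a)*L))) ⇒ ((((a)*a)))   [L → a]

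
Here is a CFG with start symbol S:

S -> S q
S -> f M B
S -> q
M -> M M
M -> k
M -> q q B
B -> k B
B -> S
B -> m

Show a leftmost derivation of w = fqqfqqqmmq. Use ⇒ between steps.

S ⇒ Sq ⇒ fMBq ⇒ fqqBBq ⇒ fqqSBq ⇒ fqqfMBBq ⇒ fqqfqqBBBq ⇒ fqqfqqSBBq ⇒ fqqfqqqBBq ⇒ fqqfqqqmBq ⇒ fqqfqqqmmq

S ⇒ Sq   [S -> S q]
Sq ⇒ fMBq   [S -> f M B]
fMBq ⇒ fqqBBq   [M -> q q B]
fqqBBq ⇒ fqqSBq   [B -> S]
fqqSBq ⇒ fqqfMBBq   [S -> f M B]
fqqfMBBq ⇒ fqqfqqBBBq   [M -> q q B]
fqqfqqBBBq ⇒ fqqfqqSBBq   [B -> S]
fqqfqqSBBq ⇒ fqqfqqqBBq   [S -> q]
fqqfqqqBBq ⇒ fqqfqqqmBq   [B -> m]
fqqfqqqmBq ⇒ fqqfqqqmmq   [B -> m]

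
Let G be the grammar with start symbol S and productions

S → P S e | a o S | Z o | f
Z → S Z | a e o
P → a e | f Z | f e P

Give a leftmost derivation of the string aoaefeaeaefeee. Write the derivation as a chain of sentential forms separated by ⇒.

S ⇒ aoS ⇒ aoPSe ⇒ aoaeSe ⇒ aoaePSee ⇒ aoaefePSee ⇒ aoaefeaeSee ⇒ aoaefeaePSeee ⇒ aoaefeaeaeSeee ⇒ aoaefeaeaefeee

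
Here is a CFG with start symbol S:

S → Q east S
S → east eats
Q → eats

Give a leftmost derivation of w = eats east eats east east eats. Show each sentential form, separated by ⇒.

S ⇒ Q east S ⇒ eats east S ⇒ eats east Q east S ⇒ eats east eats east S ⇒ eats east eats east east eats

S ⇒ Q east S   [S → Q east S]
Q east S ⇒ eats east S   [Q → eats]
eats east S ⇒ eats east Q east S   [S → Q east S]
eats east Q east S ⇒ eats east eats east S   [Q → eats]
eats east eats east S ⇒ eats east eats east east eats   [S → east eats]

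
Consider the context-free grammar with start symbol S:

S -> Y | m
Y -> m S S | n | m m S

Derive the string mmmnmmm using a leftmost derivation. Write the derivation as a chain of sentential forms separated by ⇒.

S ⇒ Y ⇒ mSS ⇒ mYS ⇒ mmmSS ⇒ mmmYS ⇒ mmmnS ⇒ mmmnY ⇒ mmmnmmS ⇒ mmmnmmm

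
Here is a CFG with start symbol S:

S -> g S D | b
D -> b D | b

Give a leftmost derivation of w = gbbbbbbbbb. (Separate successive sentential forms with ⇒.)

S⇒gSD⇒gbD⇒gbbD⇒gbbbD⇒gbbbbD⇒gbbbbbD⇒gbbbbbbD⇒gbbbbbbbD⇒gbbbbbbbbD⇒gbbbbbbbbb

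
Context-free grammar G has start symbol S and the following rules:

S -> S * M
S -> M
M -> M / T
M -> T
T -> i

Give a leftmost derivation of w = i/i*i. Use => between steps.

S => S*M => M*M => M/T*M => T/T*M => i/T*M => i/i*M => i/i*T => i/i*i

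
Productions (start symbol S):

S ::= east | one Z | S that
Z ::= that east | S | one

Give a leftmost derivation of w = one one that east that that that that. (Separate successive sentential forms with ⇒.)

S ⇒ S that ⇒ S that that ⇒ S that that that ⇒ one Z that that that ⇒ one S that that that ⇒ one S that that that that ⇒ one one Z that that that that ⇒ one one that east that that that that

S ⇒ S that   [S ::= S that]
S that ⇒ S that that   [S ::= S that]
S that that ⇒ S that that that   [S ::= S that]
S that that that ⇒ one Z that that that   [S ::= one Z]
one Z that that that ⇒ one S that that that   [Z ::= S]
one S that that that ⇒ one S that that that that   [S ::= S that]
one S that that that that ⇒ one one Z that that that that   [S ::= one Z]
one one Z that that that that ⇒ one one that east that that that that   [Z ::= that east]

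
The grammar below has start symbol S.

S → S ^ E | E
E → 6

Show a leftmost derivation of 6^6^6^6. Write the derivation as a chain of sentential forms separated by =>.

S => S^E   [S → S ^ E]
S^E => S^E^E   [S → S ^ E]
S^E^E => S^E^E^E   [S → S ^ E]
S^E^E^E => E^E^E^E   [S → E]
E^E^E^E => 6^E^E^E   [E → 6]
6^E^E^E => 6^6^E^E   [E → 6]
6^6^E^E => 6^6^6^E   [E → 6]
6^6^6^E => 6^6^6^6   [E → 6]

S=>S^E=>S^E^E=>S^E^E^E=>E^E^E^E=>6^E^E^E=>6^6^E^E=>6^6^6^E=>6^6^6^6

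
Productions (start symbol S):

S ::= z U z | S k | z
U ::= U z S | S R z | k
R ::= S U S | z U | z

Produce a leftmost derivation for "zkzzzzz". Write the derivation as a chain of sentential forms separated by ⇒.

S ⇒ zUz ⇒ zUzSz ⇒ zUzSzSz ⇒ zkzSzSz ⇒ zkzzzSz ⇒ zkzzzzz

S ⇒ zUz   [S ::= z U z]
zUz ⇒ zUzSz   [U ::= U z S]
zUzSz ⇒ zUzSzSz   [U ::= U z S]
zUzSzSz ⇒ zkzSzSz   [U ::= k]
zkzSzSz ⇒ zkzzzSz   [S ::= z]
zkzzzSz ⇒ zkzzzzz   [S ::= z]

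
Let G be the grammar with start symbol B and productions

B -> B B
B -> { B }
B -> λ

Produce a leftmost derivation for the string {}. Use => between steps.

B => BB => BBB => {B}BB => {}BB => {}B => {}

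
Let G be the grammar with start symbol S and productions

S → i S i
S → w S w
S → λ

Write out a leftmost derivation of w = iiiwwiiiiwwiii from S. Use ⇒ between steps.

S⇒iSi⇒iiSii⇒iiiSiii⇒iiiwSwiii⇒iiiwwSwwiii⇒iiiwwiSiwwiii⇒iiiwwiiSiiwwiii⇒iiiwwiiiiwwiii

S ⇒ iSi   [S → i S i]
iSi ⇒ iiSii   [S → i S i]
iiSii ⇒ iiiSiii   [S → i S i]
iiiSiii ⇒ iiiwSwiii   [S → w S w]
iiiwSwiii ⇒ iiiwwSwwiii   [S → w S w]
iiiwwSwwiii ⇒ iiiwwiSiwwiii   [S → i S i]
iiiwwiSiwwiii ⇒ iiiwwiiSiiwwiii   [S → i S i]
iiiwwiiSiiwwiii ⇒ iiiwwiiiiwwiii   [S → λ]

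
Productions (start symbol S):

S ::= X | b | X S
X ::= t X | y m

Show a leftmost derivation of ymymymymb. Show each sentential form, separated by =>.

S => XS => ymS => ymXS => ymymS => ymymXS => ymymymS => ymymymXS => ymymymymS => ymymymymb

S => XS   [S ::= X S]
XS => ymS   [X ::= y m]
ymS => ymXS   [S ::= X S]
ymXS => ymymS   [X ::= y m]
ymymS => ymymXS   [S ::= X S]
ymymXS => ymymymS   [X ::= y m]
ymymymS => ymymymXS   [S ::= X S]
ymymymXS => ymymymymS   [X ::= y m]
ymymymymS => ymymymymb   [S ::= b]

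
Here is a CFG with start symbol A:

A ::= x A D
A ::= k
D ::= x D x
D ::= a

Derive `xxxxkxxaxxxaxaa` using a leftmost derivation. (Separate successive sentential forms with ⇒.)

A ⇒ xAD ⇒ xxADD ⇒ xxxADDD ⇒ xxxxADDDD ⇒ xxxxkDDDD ⇒ xxxxkxDxDDD ⇒ xxxxkxxDxxDDD ⇒ xxxxkxxaxxDDD ⇒ xxxxkxxaxxxDxDD ⇒ xxxxkxxaxxxaxDD ⇒ xxxxkxxaxxxaxaD ⇒ xxxxkxxaxxxaxaa

A ⇒ xAD   [A ::= x A D]
xAD ⇒ xxADD   [A ::= x A D]
xxADD ⇒ xxxADDD   [A ::= x A D]
xxxADDD ⇒ xxxxADDDD   [A ::= x A D]
xxxxADDDD ⇒ xxxxkDDDD   [A ::= k]
xxxxkDDDD ⇒ xxxxkxDxDDD   [D ::= x D x]
xxxxkxDxDDD ⇒ xxxxkxxDxxDDD   [D ::= x D x]
xxxxkxxDxxDDD ⇒ xxxxkxxaxxDDD   [D ::= a]
xxxxkxxaxxDDD ⇒ xxxxkxxaxxxDxDD   [D ::= x D x]
xxxxkxxaxxxDxDD ⇒ xxxxkxxaxxxaxDD   [D ::= a]
xxxxkxxaxxxaxDD ⇒ xxxxkxxaxxxaxaD   [D ::= a]
xxxxkxxaxxxaxaD ⇒ xxxxkxxaxxxaxaa   [D ::= a]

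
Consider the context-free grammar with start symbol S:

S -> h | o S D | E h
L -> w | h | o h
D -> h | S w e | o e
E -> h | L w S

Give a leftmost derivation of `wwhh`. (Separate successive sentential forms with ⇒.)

S⇒Eh⇒LwSh⇒wwSh⇒wwhh

S ⇒ Eh   [S -> E h]
Eh ⇒ LwSh   [E -> L w S]
LwSh ⇒ wwSh   [L -> w]
wwSh ⇒ wwhh   [S -> h]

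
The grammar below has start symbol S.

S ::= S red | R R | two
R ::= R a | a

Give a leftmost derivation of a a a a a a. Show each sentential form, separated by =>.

S => R R => a R => a R a => a R a a => a R a a a => a R a a a a => a a a a a a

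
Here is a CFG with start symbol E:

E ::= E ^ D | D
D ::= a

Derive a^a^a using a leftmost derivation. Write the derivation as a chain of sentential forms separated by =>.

E=>E^D=>E^D^D=>D^D^D=>a^D^D=>a^a^D=>a^a^a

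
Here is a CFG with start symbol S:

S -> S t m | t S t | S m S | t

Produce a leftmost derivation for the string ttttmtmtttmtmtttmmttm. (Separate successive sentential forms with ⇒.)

S ⇒ Stm ⇒ SmStm ⇒ StmmStm ⇒ tSttmmStm ⇒ tSmSttmmStm ⇒ tSmSmSttmmStm ⇒ ttStmSmSttmmStm ⇒ ttStmtmSmSttmmStm ⇒ ttttmtmSmSttmmStm ⇒ ttttmtmtStmSttmmStm ⇒ ttttmtmtStmtmSttmmStm ⇒ ttttmtmtttmtmSttmmStm ⇒ ttttmtmtttmtmtttmmStm ⇒ ttttmtmtttmtmtttmmttm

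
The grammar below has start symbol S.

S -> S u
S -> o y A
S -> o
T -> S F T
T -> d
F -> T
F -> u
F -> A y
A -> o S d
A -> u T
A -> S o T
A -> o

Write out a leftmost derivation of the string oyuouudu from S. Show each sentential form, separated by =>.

S => Su   [S -> S u]
Su => oyAu   [S -> o y A]
oyAu => oyuTu   [A -> u T]
oyuTu => oyuSFTu   [T -> S F T]
oyuSFTu => oyuSuFTu   [S -> S u]
oyuSuFTu => oyuouFTu   [S -> o]
oyuouFTu => oyuouuTu   [F -> u]
oyuouuTu => oyuouudu   [T -> d]

S=>Su=>oyAu=>oyuTu=>oyuSFTu=>oyuSuFTu=>oyuouFTu=>oyuouuTu=>oyuouudu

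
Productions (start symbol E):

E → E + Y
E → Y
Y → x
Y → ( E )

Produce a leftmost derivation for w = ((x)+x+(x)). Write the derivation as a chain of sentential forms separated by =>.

E => Y   [E → Y]
Y => (E)   [Y → ( E )]
(E) => (E+Y)   [E → E + Y]
(E+Y) => (E+Y+Y)   [E → E + Y]
(E+Y+Y) => (Y+Y+Y)   [E → Y]
(Y+Y+Y) => ((E)+Y+Y)   [Y → ( E )]
((E)+Y+Y) => ((Y)+Y+Y)   [E → Y]
((Y)+Y+Y) => ((x)+Y+Y)   [Y → x]
((x)+Y+Y) => ((x)+x+Y)   [Y → x]
((x)+x+Y) => ((x)+x+(E))   [Y → ( E )]
((x)+x+(E)) => ((x)+x+(Y))   [E → Y]
((x)+x+(Y)) => ((x)+x+(x))   [Y → x]

E => Y => (E) => (E+Y) => (E+Y+Y) => (Y+Y+Y) => ((E)+Y+Y) => ((Y)+Y+Y) => ((x)+Y+Y) => ((x)+x+Y) => ((x)+x+(E)) => ((x)+x+(Y)) => ((x)+x+(x))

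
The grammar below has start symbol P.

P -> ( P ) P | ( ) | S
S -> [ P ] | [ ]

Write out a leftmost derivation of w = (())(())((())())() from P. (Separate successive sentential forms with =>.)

P => (P)P => (())P => (())(P)P => (())(())P => (())(())(P)P => (())(())((P)P)P => (())(())((())P)P => (())(())((())())P => (())(())((())())()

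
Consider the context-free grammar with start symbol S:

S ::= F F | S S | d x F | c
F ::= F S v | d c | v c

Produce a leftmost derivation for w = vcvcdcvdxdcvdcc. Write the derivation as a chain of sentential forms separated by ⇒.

S ⇒ SS   [S ::= S S]
SS ⇒ FFS   [S ::= F F]
FFS ⇒ FSvFS   [F ::= F S v]
FSvFS ⇒ FSvSvFS   [F ::= F S v]
FSvSvFS ⇒ vcSvSvFS   [F ::= v c]
vcSvSvFS ⇒ vcFFvSvFS   [S ::= F F]
vcFFvSvFS ⇒ vcvcFvSvFS   [F ::= v c]
vcvcFvSvFS ⇒ vcvcdcvSvFS   [F ::= d c]
vcvcdcvSvFS ⇒ vcvcdcvdxFvFS   [S ::= d x F]
vcvcdcvdxFvFS ⇒ vcvcdcvdxdcvFS   [F ::= d c]
vcvcdcvdxdcvFS ⇒ vcvcdcvdxdcvdcS   [F ::= d c]
vcvcdcvdxdcvdcS ⇒ vcvcdcvdxdcvdcc   [S ::= c]

S ⇒ SS ⇒ FFS ⇒ FSvFS ⇒ FSvSvFS ⇒ vcSvSvFS ⇒ vcFFvSvFS ⇒ vcvcFvSvFS ⇒ vcvcdcvSvFS ⇒ vcvcdcvdxFvFS ⇒ vcvcdcvdxdcvFS ⇒ vcvcdcvdxdcvdcS ⇒ vcvcdcvdxdcvdcc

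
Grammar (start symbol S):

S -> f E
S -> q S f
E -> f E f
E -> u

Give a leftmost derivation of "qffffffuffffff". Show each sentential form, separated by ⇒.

S ⇒ qSf   [S -> q S f]
qSf ⇒ qfEf   [S -> f E]
qfEf ⇒ qffEff   [E -> f E f]
qffEff ⇒ qfffEfff   [E -> f E f]
qfffEfff ⇒ qffffEffff   [E -> f E f]
qffffEffff ⇒ qfffffEfffff   [E -> f E f]
qfffffEfffff ⇒ qffffffEffffff   [E -> f E f]
qffffffEffffff ⇒ qffffffuffffff   [E -> u]

S ⇒ qSf ⇒ qfEf ⇒ qffEff ⇒ qfffEfff ⇒ qffffEffff ⇒ qfffffEfffff ⇒ qffffffEffffff ⇒ qffffffuffffff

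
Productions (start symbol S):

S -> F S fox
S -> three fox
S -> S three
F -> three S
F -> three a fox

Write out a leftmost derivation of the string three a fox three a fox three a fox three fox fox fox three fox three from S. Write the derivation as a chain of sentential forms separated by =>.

S => S three   [S -> S three]
S three => F S fox three   [S -> F S fox]
F S fox three => three a fox S fox three   [F -> three a fox]
three a fox S fox three => three a fox S three fox three   [S -> S three]
three a fox S three fox three => three a fox F S fox three fox three   [S -> F S fox]
three a fox F S fox three fox three => three a fox three a fox S fox three fox three   [F -> three a fox]
three a fox three a fox S fox three fox three => three a fox three a fox F S fox fox three fox three   [S -> F S fox]
three a fox three a fox F S fox fox three fox three => three a fox three a fox three a fox S fox fox three fox three   [F -> three a fox]
three a fox three a fox three a fox S fox fox three fox three => three a fox three a fox three a fox three fox fox fox three fox three   [S -> three fox]

S => S three => F S fox three => three a fox S fox three => three a fox S three fox three => three a fox F S fox three fox three => three a fox three a fox S fox three fox three => three a fox three a fox F S fox fox three fox three => three a fox three a fox three a fox S fox fox three fox three => three a fox three a fox three a fox three fox fox fox three fox three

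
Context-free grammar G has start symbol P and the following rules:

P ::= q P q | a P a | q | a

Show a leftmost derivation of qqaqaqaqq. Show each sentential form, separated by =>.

P => qPq => qqPqq => qqaPaqq => qqaqPqaqq => qqaqaqaqq

P => qPq   [P ::= q P q]
qPq => qqPqq   [P ::= q P q]
qqPqq => qqaPaqq   [P ::= a P a]
qqaPaqq => qqaqPqaqq   [P ::= q P q]
qqaqPqaqq => qqaqaqaqq   [P ::= a]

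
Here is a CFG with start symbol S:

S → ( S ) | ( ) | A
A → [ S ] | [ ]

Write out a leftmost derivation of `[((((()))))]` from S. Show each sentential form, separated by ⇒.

S⇒A⇒[S]⇒[(S)]⇒[((S))]⇒[(((S)))]⇒[((((S))))]⇒[((((()))))]

S ⇒ A   [S → A]
A ⇒ [S]   [A → [ S ]]
[S] ⇒ [(S)]   [S → ( S )]
[(S)] ⇒ [((S))]   [S → ( S )]
[((S))] ⇒ [(((S)))]   [S → ( S )]
[(((S)))] ⇒ [((((S))))]   [S → ( S )]
[((((S))))] ⇒ [((((()))))]   [S → ( )]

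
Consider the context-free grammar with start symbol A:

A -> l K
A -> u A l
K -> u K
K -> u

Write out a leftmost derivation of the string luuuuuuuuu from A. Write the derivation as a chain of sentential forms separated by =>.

A => lK => luK => luuK => luuuK => luuuuK => luuuuuK => luuuuuuK => luuuuuuuK => luuuuuuuuK => luuuuuuuuu

A => lK   [A -> l K]
lK => luK   [K -> u K]
luK => luuK   [K -> u K]
luuK => luuuK   [K -> u K]
luuuK => luuuuK   [K -> u K]
luuuuK => luuuuuK   [K -> u K]
luuuuuK => luuuuuuK   [K -> u K]
luuuuuuK => luuuuuuuK   [K -> u K]
luuuuuuuK => luuuuuuuuK   [K -> u K]
luuuuuuuuK => luuuuuuuuu   [K -> u]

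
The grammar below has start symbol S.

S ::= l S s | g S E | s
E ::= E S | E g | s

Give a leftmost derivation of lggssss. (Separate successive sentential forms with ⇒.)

S ⇒ lSs   [S ::= l S s]
lSs ⇒ lgSEs   [S ::= g S E]
lgSEs ⇒ lggSEEs   [S ::= g S E]
lggSEEs ⇒ lggsEEs   [S ::= s]
lggsEEs ⇒ lggssEs   [E ::= s]
lggssEs ⇒ lggssss   [E ::= s]

S⇒lSs⇒lgSEs⇒lggSEEs⇒lggsEEs⇒lggssEs⇒lggssss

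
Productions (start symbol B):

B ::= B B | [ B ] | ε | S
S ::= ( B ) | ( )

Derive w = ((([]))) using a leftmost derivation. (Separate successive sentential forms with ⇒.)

B⇒S⇒(B)⇒(S)⇒((B))⇒((S))⇒(((B)))⇒((([B])))⇒((([])))

B ⇒ S   [B ::= S]
S ⇒ (B)   [S ::= ( B )]
(B) ⇒ (S)   [B ::= S]
(S) ⇒ ((B))   [S ::= ( B )]
((B)) ⇒ ((S))   [B ::= S]
((S)) ⇒ (((B)))   [S ::= ( B )]
(((B))) ⇒ ((([B])))   [B ::= [ B ]]
((([B]))) ⇒ ((([])))   [B ::= ε]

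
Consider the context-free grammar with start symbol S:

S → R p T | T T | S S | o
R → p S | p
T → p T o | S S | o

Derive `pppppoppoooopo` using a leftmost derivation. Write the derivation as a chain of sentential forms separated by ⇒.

S ⇒ RpT ⇒ pSpT ⇒ pTTpT ⇒ ppToTpT ⇒ pppTooTpT ⇒ pppSSooTpT ⇒ pppRpTSooTpT ⇒ pppppTSooTpT ⇒ pppppoSooTpT ⇒ pppppoRpTooTpT ⇒ pppppoppTooTpT ⇒ pppppoppoooTpT ⇒ pppppoppoooopT ⇒ pppppoppoooopo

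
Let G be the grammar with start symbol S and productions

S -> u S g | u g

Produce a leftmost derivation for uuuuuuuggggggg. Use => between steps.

S=>uSg=>uuSgg=>uuuSggg=>uuuuSgggg=>uuuuuSggggg=>uuuuuuSgggggg=>uuuuuuuggggggg

S => uSg   [S -> u S g]
uSg => uuSgg   [S -> u S g]
uuSgg => uuuSggg   [S -> u S g]
uuuSggg => uuuuSgggg   [S -> u S g]
uuuuSgggg => uuuuuSggggg   [S -> u S g]
uuuuuSggggg => uuuuuuSgggggg   [S -> u S g]
uuuuuuSgggggg => uuuuuuuggggggg   [S -> u g]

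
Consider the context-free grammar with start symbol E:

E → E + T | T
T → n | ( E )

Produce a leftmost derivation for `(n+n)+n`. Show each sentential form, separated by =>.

E => E+T   [E → E + T]
E+T => T+T   [E → T]
T+T => (E)+T   [T → ( E )]
(E)+T => (E+T)+T   [E → E + T]
(E+T)+T => (T+T)+T   [E → T]
(T+T)+T => (n+T)+T   [T → n]
(n+T)+T => (n+n)+T   [T → n]
(n+n)+T => (n+n)+n   [T → n]

E=>E+T=>T+T=>(E)+T=>(E+T)+T=>(T+T)+T=>(n+T)+T=>(n+n)+T=>(n+n)+n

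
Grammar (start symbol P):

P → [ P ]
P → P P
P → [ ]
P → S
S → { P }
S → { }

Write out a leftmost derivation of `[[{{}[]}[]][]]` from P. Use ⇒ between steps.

P⇒[P]⇒[PP]⇒[[P]P]⇒[[PP]P]⇒[[SP]P]⇒[[{P}P]P]⇒[[{PP}P]P]⇒[[{SP}P]P]⇒[[{{}P}P]P]⇒[[{{}[]}P]P]⇒[[{{}[]}[]]P]⇒[[{{}[]}[]][]]

P ⇒ [P]   [P → [ P ]]
[P] ⇒ [PP]   [P → P P]
[PP] ⇒ [[P]P]   [P → [ P ]]
[[P]P] ⇒ [[PP]P]   [P → P P]
[[PP]P] ⇒ [[SP]P]   [P → S]
[[SP]P] ⇒ [[{P}P]P]   [S → { P }]
[[{P}P]P] ⇒ [[{PP}P]P]   [P → P P]
[[{PP}P]P] ⇒ [[{SP}P]P]   [P → S]
[[{SP}P]P] ⇒ [[{{}P}P]P]   [S → { }]
[[{{}P}P]P] ⇒ [[{{}[]}P]P]   [P → [ ]]
[[{{}[]}P]P] ⇒ [[{{}[]}[]]P]   [P → [ ]]
[[{{}[]}[]]P] ⇒ [[{{}[]}[]][]]   [P → [ ]]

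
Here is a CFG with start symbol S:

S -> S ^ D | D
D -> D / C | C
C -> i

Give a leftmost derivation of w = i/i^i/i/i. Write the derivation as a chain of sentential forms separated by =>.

S => S^D => D^D => D/C^D => C/C^D => i/C^D => i/i^D => i/i^D/C => i/i^D/C/C => i/i^C/C/C => i/i^i/C/C => i/i^i/i/C => i/i^i/i/i

S => S^D   [S -> S ^ D]
S^D => D^D   [S -> D]
D^D => D/C^D   [D -> D / C]
D/C^D => C/C^D   [D -> C]
C/C^D => i/C^D   [C -> i]
i/C^D => i/i^D   [C -> i]
i/i^D => i/i^D/C   [D -> D / C]
i/i^D/C => i/i^D/C/C   [D -> D / C]
i/i^D/C/C => i/i^C/C/C   [D -> C]
i/i^C/C/C => i/i^i/C/C   [C -> i]
i/i^i/C/C => i/i^i/i/C   [C -> i]
i/i^i/i/C => i/i^i/i/i   [C -> i]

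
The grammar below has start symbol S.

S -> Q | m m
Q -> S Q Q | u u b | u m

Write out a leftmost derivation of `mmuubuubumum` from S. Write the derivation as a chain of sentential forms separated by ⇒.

S⇒Q⇒SQQ⇒QQQ⇒SQQQQ⇒mmQQQQ⇒mmuubQQQ⇒mmuubuubQQ⇒mmuubuubumQ⇒mmuubuubumum

S ⇒ Q   [S -> Q]
Q ⇒ SQQ   [Q -> S Q Q]
SQQ ⇒ QQQ   [S -> Q]
QQQ ⇒ SQQQQ   [Q -> S Q Q]
SQQQQ ⇒ mmQQQQ   [S -> m m]
mmQQQQ ⇒ mmuubQQQ   [Q -> u u b]
mmuubQQQ ⇒ mmuubuubQQ   [Q -> u u b]
mmuubuubQQ ⇒ mmuubuubumQ   [Q -> u m]
mmuubuubumQ ⇒ mmuubuubumum   [Q -> u m]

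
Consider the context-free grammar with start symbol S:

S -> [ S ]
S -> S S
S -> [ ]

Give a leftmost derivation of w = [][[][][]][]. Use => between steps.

S => SS => []S => []SS => [][S]S => [][SS]S => [][SSS]S => [][[]SS]S => [][[][]S]S => [][[][][]]S => [][[][][]][]

S => SS   [S -> S S]
SS => []S   [S -> [ ]]
[]S => []SS   [S -> S S]
[]SS => [][S]S   [S -> [ S ]]
[][S]S => [][SS]S   [S -> S S]
[][SS]S => [][SSS]S   [S -> S S]
[][SSS]S => [][[]SS]S   [S -> [ ]]
[][[]SS]S => [][[][]S]S   [S -> [ ]]
[][[][]S]S => [][[][][]]S   [S -> [ ]]
[][[][][]]S => [][[][][]][]   [S -> [ ]]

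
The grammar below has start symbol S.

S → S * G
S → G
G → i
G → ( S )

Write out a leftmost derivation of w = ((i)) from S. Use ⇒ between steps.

S ⇒ G ⇒ (S) ⇒ (G) ⇒ ((S)) ⇒ ((G)) ⇒ ((i))

S ⇒ G   [S → G]
G ⇒ (S)   [G → ( S )]
(S) ⇒ (G)   [S → G]
(G) ⇒ ((S))   [G → ( S )]
((S)) ⇒ ((G))   [S → G]
((G)) ⇒ ((i))   [G → i]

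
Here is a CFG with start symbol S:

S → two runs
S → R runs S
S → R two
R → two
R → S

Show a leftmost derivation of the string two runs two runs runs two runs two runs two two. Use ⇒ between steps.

S ⇒ R runs S   [S → R runs S]
R runs S ⇒ S runs S   [R → S]
S runs S ⇒ R runs S runs S   [S → R runs S]
R runs S runs S ⇒ two runs S runs S   [R → two]
two runs S runs S ⇒ two runs two runs runs S   [S → two runs]
two runs two runs runs S ⇒ two runs two runs runs R runs S   [S → R runs S]
two runs two runs runs R runs S ⇒ two runs two runs runs S runs S   [R → S]
two runs two runs runs S runs S ⇒ two runs two runs runs R two runs S   [S → R two]
two runs two runs runs R two runs S ⇒ two runs two runs runs S two runs S   [R → S]
two runs two runs runs S two runs S ⇒ two runs two runs runs two runs two runs S   [S → two runs]
two runs two runs runs two runs two runs S ⇒ two runs two runs runs two runs two runs R two   [S → R two]
two runs two runs runs two runs two runs R two ⇒ two runs two runs runs two runs two runs two two   [R → two]

S ⇒ R runs S ⇒ S runs S ⇒ R runs S runs S ⇒ two runs S runs S ⇒ two runs two runs runs S ⇒ two runs two runs runs R runs S ⇒ two runs two runs runs S runs S ⇒ two runs two runs runs R two runs S ⇒ two runs two runs runs S two runs S ⇒ two runs two runs runs two runs two runs S ⇒ two runs two runs runs two runs two runs R two ⇒ two runs two runs runs two runs two runs two two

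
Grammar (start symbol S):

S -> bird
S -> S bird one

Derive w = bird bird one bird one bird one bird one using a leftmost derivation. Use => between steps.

S => S bird one => S bird one bird one => S bird one bird one bird one => S bird one bird one bird one bird one => bird bird one bird one bird one bird one

S => S bird one   [S -> S bird one]
S bird one => S bird one bird one   [S -> S bird one]
S bird one bird one => S bird one bird one bird one   [S -> S bird one]
S bird one bird one bird one => S bird one bird one bird one bird one   [S -> S bird one]
S bird one bird one bird one bird one => bird bird one bird one bird one bird one   [S -> bird]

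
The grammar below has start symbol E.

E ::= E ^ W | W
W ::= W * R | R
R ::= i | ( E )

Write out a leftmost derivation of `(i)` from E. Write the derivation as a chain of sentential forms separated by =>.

E=>W=>R=>(E)=>(W)=>(R)=>(i)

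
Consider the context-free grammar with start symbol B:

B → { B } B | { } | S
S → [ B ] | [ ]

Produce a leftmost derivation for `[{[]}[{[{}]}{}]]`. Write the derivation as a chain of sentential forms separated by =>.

B => S => [B] => [{B}B] => [{S}B] => [{[]}B] => [{[]}S] => [{[]}[B]] => [{[]}[{B}B]] => [{[]}[{S}B]] => [{[]}[{[B]}B]] => [{[]}[{[{}]}B]] => [{[]}[{[{}]}{}]]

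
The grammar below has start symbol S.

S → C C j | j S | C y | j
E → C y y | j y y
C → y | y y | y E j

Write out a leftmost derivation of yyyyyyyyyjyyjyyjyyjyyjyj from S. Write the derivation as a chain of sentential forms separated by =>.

S => CCj => yEjCj => yCyyjCj => yyEjyyjCj => yyCyyjyyjCj => yyyEjyyjyyjCj => yyyCyyjyyjyyjCj => yyyyEjyyjyyjyyjCj => yyyyCyyjyyjyyjyyjCj => yyyyyEjyyjyyjyyjyyjCj => yyyyyCyyjyyjyyjyyjyyjCj => yyyyyyyyyjyyjyyjyyjyyjCj => yyyyyyyyyjyyjyyjyyjyyjyj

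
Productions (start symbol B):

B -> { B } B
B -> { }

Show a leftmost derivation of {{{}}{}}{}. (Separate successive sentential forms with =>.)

B => {B}B   [B -> { B } B]
{B}B => {{B}B}B   [B -> { B } B]
{{B}B}B => {{{}}B}B   [B -> { }]
{{{}}B}B => {{{}}{}}B   [B -> { }]
{{{}}{}}B => {{{}}{}}{}   [B -> { }]

B=>{B}B=>{{B}B}B=>{{{}}B}B=>{{{}}{}}B=>{{{}}{}}{}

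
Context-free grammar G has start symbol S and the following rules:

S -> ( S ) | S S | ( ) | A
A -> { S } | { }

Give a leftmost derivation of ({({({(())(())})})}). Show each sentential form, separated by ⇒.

S ⇒ (S) ⇒ (A) ⇒ ({S}) ⇒ ({(S)}) ⇒ ({(A)}) ⇒ ({({S})}) ⇒ ({({(S)})}) ⇒ ({({(A)})}) ⇒ ({({({S})})}) ⇒ ({({({SS})})}) ⇒ ({({({(S)S})})}) ⇒ ({({({(())S})})}) ⇒ ({({({(())(S)})})}) ⇒ ({({({(())(())})})})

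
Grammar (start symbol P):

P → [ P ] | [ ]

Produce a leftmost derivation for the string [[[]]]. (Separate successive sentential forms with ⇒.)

P ⇒ [P]   [P → [ P ]]
[P] ⇒ [[P]]   [P → [ P ]]
[[P]] ⇒ [[[]]]   [P → [ ]]

P⇒[P]⇒[[P]]⇒[[[]]]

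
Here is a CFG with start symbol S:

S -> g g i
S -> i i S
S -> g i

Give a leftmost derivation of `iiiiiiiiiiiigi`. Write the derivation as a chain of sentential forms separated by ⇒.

S⇒iiS⇒iiiiS⇒iiiiiiS⇒iiiiiiiiS⇒iiiiiiiiiiS⇒iiiiiiiiiiiiS⇒iiiiiiiiiiiigi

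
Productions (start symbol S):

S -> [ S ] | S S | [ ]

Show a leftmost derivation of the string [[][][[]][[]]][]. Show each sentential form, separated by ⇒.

S ⇒ SS ⇒ [S]S ⇒ [SS]S ⇒ [SSS]S ⇒ [[]SS]S ⇒ [[]SSS]S ⇒ [[][]SS]S ⇒ [[][][S]S]S ⇒ [[][][[]]S]S ⇒ [[][][[]][S]]S ⇒ [[][][[]][[]]]S ⇒ [[][][[]][[]]][]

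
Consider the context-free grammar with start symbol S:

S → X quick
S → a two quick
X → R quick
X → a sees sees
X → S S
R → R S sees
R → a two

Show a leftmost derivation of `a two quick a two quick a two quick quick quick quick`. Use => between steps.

S => X quick => S S quick => a two quick S quick => a two quick X quick quick => a two quick S S quick quick => a two quick a two quick S quick quick => a two quick a two quick X quick quick quick => a two quick a two quick R quick quick quick quick => a two quick a two quick a two quick quick quick quick

S => X quick   [S → X quick]
X quick => S S quick   [X → S S]
S S quick => a two quick S quick   [S → a two quick]
a two quick S quick => a two quick X quick quick   [S → X quick]
a two quick X quick quick => a two quick S S quick quick   [X → S S]
a two quick S S quick quick => a two quick a two quick S quick quick   [S → a two quick]
a two quick a two quick S quick quick => a two quick a two quick X quick quick quick   [S → X quick]
a two quick a two quick X quick quick quick => a two quick a two quick R quick quick quick quick   [X → R quick]
a two quick a two quick R quick quick quick quick => a two quick a two quick a two quick quick quick quick   [R → a two]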